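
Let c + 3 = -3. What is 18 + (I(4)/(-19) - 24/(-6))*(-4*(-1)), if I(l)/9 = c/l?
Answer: 700/19 ≈ 36.842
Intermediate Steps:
c = -6 (c = -3 - 3 = -6)
I(l) = -54/l (I(l) = 9*(-6/l) = -54/l)
18 + (I(4)/(-19) - 24/(-6))*(-4*(-1)) = 18 + (-54/4/(-19) - 24/(-6))*(-4*(-1)) = 18 + (-54*¼*(-1/19) - 24*(-⅙))*4 = 18 + (-27/2*(-1/19) + 4)*4 = 18 + (27/38 + 4)*4 = 18 + (179/38)*4 = 18 + 358/19 = 700/19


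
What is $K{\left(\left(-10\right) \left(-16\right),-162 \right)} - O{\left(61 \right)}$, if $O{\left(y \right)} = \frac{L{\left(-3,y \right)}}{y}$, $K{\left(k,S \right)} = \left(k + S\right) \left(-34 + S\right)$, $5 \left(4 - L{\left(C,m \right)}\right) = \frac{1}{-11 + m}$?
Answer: $\frac{5977001}{15250} \approx 391.93$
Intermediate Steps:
$L{\left(C,m \right)} = 4 - \frac{1}{5 \left(-11 + m\right)}$
$K{\left(k,S \right)} = \left(-34 + S\right) \left(S + k\right)$ ($K{\left(k,S \right)} = \left(S + k\right) \left(-34 + S\right) = \left(-34 + S\right) \left(S + k\right)$)
$O{\left(y \right)} = \frac{-221 + 20 y}{5 y \left(-11 + y\right)}$ ($O{\left(y \right)} = \frac{\frac{1}{5} \frac{1}{-11 + y} \left(-221 + 20 y\right)}{y} = \frac{-221 + 20 y}{5 y \left(-11 + y\right)}$)
$K{\left(\left(-10\right) \left(-16\right),-162 \right)} - O{\left(61 \right)} = \left(\left(-162\right)^{2} - -5508 - 34 \left(\left(-10\right) \left(-16\right)\right) - 162 \left(\left(-10\right) \left(-16\right)\right)\right) - \frac{-221 + 20 \cdot 61}{5 \cdot 61 \left(-11 + 61\right)} = \left(26244 + 5508 - 5440 - 25920\right) - \frac{1}{5} \cdot \frac{1}{61} \cdot \frac{1}{50} \left(-221 + 1220\right) = \left(26244 + 5508 - 5440 - 25920\right) - \frac{1}{5} \cdot \frac{1}{61} \cdot \frac{1}{50} \cdot 999 = 392 - \frac{999}{15250} = \frac{5977001}{15250}$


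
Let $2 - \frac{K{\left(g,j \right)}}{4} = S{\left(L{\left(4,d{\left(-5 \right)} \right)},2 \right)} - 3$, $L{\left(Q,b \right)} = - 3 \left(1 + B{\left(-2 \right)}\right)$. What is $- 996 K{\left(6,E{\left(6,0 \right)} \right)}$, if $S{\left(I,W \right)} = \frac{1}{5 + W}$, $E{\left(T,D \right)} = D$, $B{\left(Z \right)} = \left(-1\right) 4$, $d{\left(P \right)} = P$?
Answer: $- \frac{135456}{7} \approx -19351.0$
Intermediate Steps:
$B{\left(Z \right)} = -4$
$L{\left(Q,b \right)} = 9$ ($L{\left(Q,b \right)} = - 3 \left(1 - 4\right) = \left(-3\right) \left(-3\right) = 9$)
$K{\left(g,j \right)} = \frac{136}{7}$ ($K{\left(g,j \right)} = 8 - 4 \left(\frac{1}{5 + 2} - 3\right) = 8 - 4 \left(\frac{1}{7} - 3\right) = 8 - - \frac{80}{7} = 8 + \frac{80}{7} = \frac{136}{7}$)
$- 996 K{\left(6,E{\left(6,0 \right)} \right)} = \left(-996\right) \frac{136}{7} = - \frac{135456}{7}$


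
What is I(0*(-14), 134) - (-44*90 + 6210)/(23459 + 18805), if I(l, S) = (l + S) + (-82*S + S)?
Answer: -25170685/2348 ≈ -10720.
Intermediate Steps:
I(l, S) = l - 80*S (I(l, S) = (S + l) - 81*S = l - 80*S)
I(0*(-14), 134) - (-44*90 + 6210)/(23459 + 18805) = (0*(-14) - 80*134) - (-44*90 + 6210)/(23459 + 18805) = (0 - 10720) - (-3960 + 6210)/42264 = -10720 - 2250/42264 = -10720 - 1*125/2348 = -10720 - 125/2348 = -25170685/2348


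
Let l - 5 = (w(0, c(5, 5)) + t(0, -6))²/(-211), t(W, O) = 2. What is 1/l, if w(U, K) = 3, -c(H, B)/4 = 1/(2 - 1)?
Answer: 211/1030 ≈ 0.20485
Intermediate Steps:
c(H, B) = -4 (c(H, B) = -4/(2 - 1) = -4/1 = -4*1 = -4)
l = 1030/211 (l = 5 + (3 + 2)²/(-211) = 5 + 5²*(-1/211) = 5 + 25*(-1/211) = 5 - 25/211 = 1030/211 ≈ 4.8815)
1/l = 1/(1030/211) = 211/1030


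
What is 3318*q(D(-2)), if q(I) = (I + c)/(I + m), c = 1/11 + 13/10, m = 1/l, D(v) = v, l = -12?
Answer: 1333836/1375 ≈ 970.06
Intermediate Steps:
m = -1/12 (m = 1/(-12) = -1/12 ≈ -0.083333)
c = 153/110 (c = 1*(1/11) + 13*(⅒) = 1/11 + 13/10 = 153/110 ≈ 1.3909)
q(I) = (153/110 + I)/(-1/12 + I) (q(I) = (I + 153/110)/(I - 1/12) = (153/110 + I)/(-1/12 + I))
3318*q(D(-2)) = 3318*(6*(153 + 110*(-2))/(55*(-1 + 12*(-2)))) = 3318*(6*(153 - 220)/(55*(-1 - 24))) = 3318*((6/55)*(-67)/(-25)) = 3318*((6/55)*(-1/25)*(-67)) = 3318*(402/1375) = 1333836/1375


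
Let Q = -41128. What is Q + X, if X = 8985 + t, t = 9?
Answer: -32134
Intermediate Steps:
X = 8994 (X = 8985 + 9 = 8994)
Q + X = -41128 + 8994 = -32134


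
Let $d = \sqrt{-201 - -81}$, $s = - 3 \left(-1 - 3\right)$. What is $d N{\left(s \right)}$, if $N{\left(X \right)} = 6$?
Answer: $12 i \sqrt{30} \approx 65.727 i$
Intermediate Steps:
$s = 12$ ($s = \left(-3\right) \left(-4\right) = 12$)
$d = 2 i \sqrt{30}$ ($d = \sqrt{-201 + 81} = \sqrt{-120} = 2 i \sqrt{30} \approx 10.954 i$)
$d N{\left(s \right)} = 2 i \sqrt{30} \cdot 6 = 12 i \sqrt{30}$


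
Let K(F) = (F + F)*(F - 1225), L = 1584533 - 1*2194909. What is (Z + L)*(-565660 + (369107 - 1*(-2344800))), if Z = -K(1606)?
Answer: -3940202938556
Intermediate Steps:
L = -610376 (L = 1584533 - 2194909 = -610376)
K(F) = 2*F*(-1225 + F) (K(F) = (2*F)*(-1225 + F) = 2*F*(-1225 + F))
Z = -1223772 (Z = -2*1606*(-1225 + 1606) = -2*1606*381 = -1*1223772 = -1223772)
(Z + L)*(-565660 + (369107 - 1*(-2344800))) = (-1223772 - 610376)*(-565660 + (369107 - 1*(-2344800))) = -1834148*(-565660 + (369107 + 2344800)) = -1834148*(-565660 + 2713907) = -1834148*2148247 = -3940202938556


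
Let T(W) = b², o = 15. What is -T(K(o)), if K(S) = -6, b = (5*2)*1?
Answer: -100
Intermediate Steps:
b = 10 (b = 10*1 = 10)
T(W) = 100 (T(W) = 10² = 100)
-T(K(o)) = -1*100 = -100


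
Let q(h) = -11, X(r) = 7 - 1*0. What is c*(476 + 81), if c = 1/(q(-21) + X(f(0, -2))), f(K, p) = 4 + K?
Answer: -557/4 ≈ -139.25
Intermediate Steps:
X(r) = 7 (X(r) = 7 + 0 = 7)
c = -1/4 (c = 1/(-11 + 7) = 1/(-4) = -1/4 ≈ -0.25000)
c*(476 + 81) = -(476 + 81)/4 = -1/4*557 = -557/4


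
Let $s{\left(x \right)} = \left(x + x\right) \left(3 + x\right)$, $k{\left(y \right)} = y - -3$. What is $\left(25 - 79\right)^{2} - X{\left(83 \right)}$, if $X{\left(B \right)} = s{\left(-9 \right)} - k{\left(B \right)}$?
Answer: $2894$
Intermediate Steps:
$k{\left(y \right)} = 3 + y$ ($k{\left(y \right)} = y + 3 = 3 + y$)
$s{\left(x \right)} = 2 x \left(3 + x\right)$
$X{\left(B \right)} = 105 - B$ ($X{\left(B \right)} = 2 \left(-9\right) \left(3 - 9\right) - \left(3 + B\right) = 2 \left(-9\right) \left(-6\right) - \left(3 + B\right) = 108 - \left(3 + B\right) = 105 - B$)
$\left(25 - 79\right)^{2} - X{\left(83 \right)} = \left(25 - 79\right)^{2} - \left(105 - 83\right) = \left(-54\right)^{2} - \left(105 - 83\right) = 2916 - 22 = 2894$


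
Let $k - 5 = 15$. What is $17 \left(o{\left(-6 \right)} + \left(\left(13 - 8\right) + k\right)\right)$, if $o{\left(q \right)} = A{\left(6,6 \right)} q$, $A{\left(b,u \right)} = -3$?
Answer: $731$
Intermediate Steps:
$k = 20$ ($k = 5 + 15 = 20$)
$o{\left(q \right)} = - 3 q$
$17 \left(o{\left(-6 \right)} + \left(\left(13 - 8\right) + k\right)\right) = 17 \left(\left(-3\right) \left(-6\right) + \left(\left(13 - 8\right) + 20\right)\right) = 17 \left(18 + \left(5 + 20\right)\right) = 17 \left(18 + 25\right) = 17 \cdot 43 = 731$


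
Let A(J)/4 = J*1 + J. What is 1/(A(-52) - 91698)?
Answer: -1/92114 ≈ -1.0856e-5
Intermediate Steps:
A(J) = 8*J (A(J) = 4*(J*1 + J) = 4*(J + J) = 4*(2*J) = 8*J)
1/(A(-52) - 91698) = 1/(8*(-52) - 91698) = 1/(-416 - 91698) = 1/(-92114) = -1/92114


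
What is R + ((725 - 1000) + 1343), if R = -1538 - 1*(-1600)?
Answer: 1130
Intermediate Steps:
R = 62 (R = -1538 + 1600 = 62)
R + ((725 - 1000) + 1343) = 62 + ((725 - 1000) + 1343) = 62 + (-275 + 1343) = 62 + 1068 = 1130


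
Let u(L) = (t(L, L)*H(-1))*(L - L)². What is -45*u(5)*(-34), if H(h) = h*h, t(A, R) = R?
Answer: 0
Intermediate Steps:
H(h) = h²
u(L) = 0 (u(L) = (L*(-1)²)*(L - L)² = (L*1)*0² = L*0 = 0)
-45*u(5)*(-34) = -45*0*(-34) = 0*(-34) = 0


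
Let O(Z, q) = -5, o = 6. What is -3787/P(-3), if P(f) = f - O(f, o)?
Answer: -3787/2 ≈ -1893.5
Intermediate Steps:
P(f) = 5 + f (P(f) = f - 1*(-5) = f + 5 = 5 + f)
-3787/P(-3) = -3787/(5 - 3) = -3787/2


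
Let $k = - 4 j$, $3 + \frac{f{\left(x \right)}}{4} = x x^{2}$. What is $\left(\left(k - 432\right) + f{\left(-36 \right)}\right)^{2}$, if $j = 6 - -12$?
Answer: $35021379600$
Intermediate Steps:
$j = 18$ ($j = 6 + 12 = 18$)
$f{\left(x \right)} = -12 + 4 x^{3}$ ($f{\left(x \right)} = -12 + 4 x x^{2} = -12 + 4 x^{3}$)
$k = -72$ ($k = \left(-4\right) 18 = -72$)
$\left(\left(k - 432\right) + f{\left(-36 \right)}\right)^{2} = \left(\left(-72 - 432\right) + \left(-12 + 4 \left(-36\right)^{3}\right)\right)^{2} = \left(-504 + \left(-12 + 4 \left(-46656\right)\right)\right)^{2} = \left(-504 - 186636\right)^{2} = \left(-187140\right)^{2} = 35021379600$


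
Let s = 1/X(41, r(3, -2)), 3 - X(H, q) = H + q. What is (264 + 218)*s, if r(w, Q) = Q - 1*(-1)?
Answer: -482/37 ≈ -13.027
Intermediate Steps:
r(w, Q) = 1 + Q (r(w, Q) = Q + 1 = 1 + Q)
X(H, q) = 3 - H - q (X(H, q) = 3 - (H + q) = 3 + (-H - q) = 3 - H - q)
s = -1/37 (s = 1/(3 - 1*41 - (1 - 2)) = 1/(3 - 41 - 1*(-1)) = 1/(3 - 41 + 1) = 1/(-37) = -1/37 ≈ -0.027027)
(264 + 218)*s = (264 + 218)*(-1/37) = 482*(-1/37) = -482/37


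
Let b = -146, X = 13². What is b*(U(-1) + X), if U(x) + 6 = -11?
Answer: -22192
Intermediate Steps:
U(x) = -17 (U(x) = -6 - 11 = -17)
X = 169
b*(U(-1) + X) = -146*(-17 + 169) = -146*152 = -22192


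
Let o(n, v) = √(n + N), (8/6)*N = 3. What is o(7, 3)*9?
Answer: 9*√37/2 ≈ 27.372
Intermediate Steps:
N = 9/4 (N = (¾)*3 = 9/4 ≈ 2.2500)
o(n, v) = √(9/4 + n) (o(n, v) = √(n + 9/4) = √(9/4 + n))
o(7, 3)*9 = (√(9 + 4*7)/2)*9 = (√(9 + 28)/2)*9 = (√37/2)*9 = 9*√37/2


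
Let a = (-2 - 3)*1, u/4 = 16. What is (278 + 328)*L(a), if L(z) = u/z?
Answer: -38784/5 ≈ -7756.8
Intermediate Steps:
u = 64 (u = 4*16 = 64)
a = -5 (a = -5*1 = -5)
L(z) = 64/z
(278 + 328)*L(a) = (278 + 328)*(64/(-5)) = 606*(64*(-⅕)) = 606*(-64/5) = -38784/5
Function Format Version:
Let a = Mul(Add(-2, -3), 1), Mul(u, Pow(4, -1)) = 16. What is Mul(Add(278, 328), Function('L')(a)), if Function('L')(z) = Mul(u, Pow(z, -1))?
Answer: Rational(-38784, 5) ≈ -7756.8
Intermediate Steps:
u = 64 (u = Mul(4, 16) = 64)
a = -5 (a = Mul(-5, 1) = -5)
Function('L')(z) = Mul(64, Pow(z, -1))
Mul(Add(278, 328), Function('L')(a)) = Mul(Add(278, 328), Mul(64, Pow(-5, -1))) = Mul(606, Mul(64, Rational(-1, 5))) = Mul(606, Rational(-64, 5)) = Rational(-38784, 5)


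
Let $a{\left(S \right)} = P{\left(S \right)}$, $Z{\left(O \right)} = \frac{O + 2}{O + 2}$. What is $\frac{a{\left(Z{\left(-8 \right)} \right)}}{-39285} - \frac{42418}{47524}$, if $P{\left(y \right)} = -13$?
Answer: $- \frac{832886659}{933490170} \approx -0.89223$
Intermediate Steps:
$Z{\left(O \right)} = 1$ ($Z{\left(O \right)} = \frac{2 + O}{2 + O} = 1$)
$a{\left(S \right)} = -13$
$\frac{a{\left(Z{\left(-8 \right)} \right)}}{-39285} - \frac{42418}{47524} = - \frac{13}{-39285} - \frac{42418}{47524} = \left(-13\right) \left(- \frac{1}{39285}\right) - \frac{21209}{23762} = \frac{13}{39285} - \frac{21209}{23762} = - \frac{832886659}{933490170}$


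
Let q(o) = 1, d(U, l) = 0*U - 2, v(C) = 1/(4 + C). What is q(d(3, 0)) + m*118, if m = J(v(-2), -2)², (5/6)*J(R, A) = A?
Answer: 17017/25 ≈ 680.68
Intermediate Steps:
J(R, A) = 6*A/5
d(U, l) = -2 (d(U, l) = 0 - 2 = -2)
m = 144/25 (m = ((6/5)*(-2))² = (-12/5)² = 144/25 ≈ 5.7600)
q(d(3, 0)) + m*118 = 1 + (144/25)*118 = 1 + 16992/25 = 17017/25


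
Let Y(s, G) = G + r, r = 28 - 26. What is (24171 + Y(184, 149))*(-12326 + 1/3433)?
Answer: -1029189248554/3433 ≈ -2.9979e+8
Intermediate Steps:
r = 2
Y(s, G) = 2 + G (Y(s, G) = G + 2 = 2 + G)
(24171 + Y(184, 149))*(-12326 + 1/3433) = (24171 + (2 + 149))*(-12326 + 1/3433) = (24171 + 151)*(-12326 + 1/3433) = 24322*(-42315157/3433) = -1029189248554/3433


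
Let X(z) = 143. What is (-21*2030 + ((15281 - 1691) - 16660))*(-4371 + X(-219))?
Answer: 193219600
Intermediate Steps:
(-21*2030 + ((15281 - 1691) - 16660))*(-4371 + X(-219)) = (-21*2030 + ((15281 - 1691) - 16660))*(-4371 + 143) = (-42630 + (13590 - 16660))*(-4228) = (-42630 - 3070)*(-4228) = -45700*(-4228) = 193219600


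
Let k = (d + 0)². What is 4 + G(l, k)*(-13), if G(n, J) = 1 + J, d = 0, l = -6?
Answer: -9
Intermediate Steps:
k = 0 (k = (0 + 0)² = 0² = 0)
4 + G(l, k)*(-13) = 4 + (1 + 0)*(-13) = 4 + 1*(-13) = 4 - 13 = -9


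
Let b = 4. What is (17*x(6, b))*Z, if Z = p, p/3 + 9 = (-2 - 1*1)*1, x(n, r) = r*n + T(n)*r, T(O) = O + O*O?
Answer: -117504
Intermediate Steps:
T(O) = O + O**2
x(n, r) = n*r + n*r*(1 + n) (x(n, r) = r*n + (n*(1 + n))*r = n*r + n*r*(1 + n))
p = -36 (p = -27 + 3*((-2 - 1*1)*1) = -27 + 3*((-2 - 1)*1) = -27 + 3*(-3*1) = -27 + 3*(-3) = -27 - 9 = -36)
Z = -36
(17*x(6, b))*Z = (17*(6*4*(2 + 6)))*(-36) = (17*(6*4*8))*(-36) = (17*192)*(-36) = 3264*(-36) = -117504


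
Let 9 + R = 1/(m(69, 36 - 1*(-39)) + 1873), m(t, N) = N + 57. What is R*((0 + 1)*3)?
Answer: -54132/2005 ≈ -26.999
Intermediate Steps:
m(t, N) = 57 + N
R = -18044/2005 (R = -9 + 1/((57 + (36 - 1*(-39))) + 1873) = -9 + 1/((57 + (36 + 39)) + 1873) = -9 + 1/((57 + 75) + 1873) = -9 + 1/(132 + 1873) = -9 + 1/2005 = -18044/2005 ≈ -8.9995)
R*((0 + 1)*3) = -18044*(0 + 1)*3/2005 = -18044*3/2005 = -18044/2005*3 = -54132/2005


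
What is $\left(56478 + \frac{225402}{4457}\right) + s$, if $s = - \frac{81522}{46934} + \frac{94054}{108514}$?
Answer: $\frac{320787412007244736}{5674870877683} \approx 56528.0$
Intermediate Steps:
$s = - \frac{1107986968}{1273249019}$ ($s = \left(-81522\right) \frac{1}{46934} + 94054 \cdot \frac{1}{108514} = - \frac{40761}{23467} + \frac{47027}{54257} = - \frac{1107986968}{1273249019} \approx -0.8702$)
$\left(56478 + \frac{225402}{4457}\right) + s = \left(56478 + \frac{225402}{4457}\right) - \frac{1107986968}{1273249019} = \frac{251947848}{4457} - \frac{1107986968}{1273249019} = \frac{320787412007244736}{5674870877683}$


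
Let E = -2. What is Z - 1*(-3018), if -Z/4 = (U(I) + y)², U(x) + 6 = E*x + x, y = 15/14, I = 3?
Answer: 135561/49 ≈ 2766.6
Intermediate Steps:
y = 15/14 (y = 15*(1/14) = 15/14 ≈ 1.0714)
U(x) = -6 - x (U(x) = -6 + (-2*x + x) = -6 - x)
Z = -12321/49 (Z = -4*((-6 - 1*3) + 15/14)² = -4*((-6 - 3) + 15/14)² = -4*(-9 + 15/14)² = -4*(-111/14)² = -4*12321/196 = -12321/49 ≈ -251.45)
Z - 1*(-3018) = -12321/49 - 1*(-3018) = -12321/49 + 3018 = 135561/49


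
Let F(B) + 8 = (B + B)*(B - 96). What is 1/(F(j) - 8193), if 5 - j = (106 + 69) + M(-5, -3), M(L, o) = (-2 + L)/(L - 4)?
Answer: 81/6716393 ≈ 1.2060e-5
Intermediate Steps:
M(L, o) = (-2 + L)/(-4 + L)
j = -1537/9 (j = 5 - ((106 + 69) + (-2 - 5)/(-4 - 5)) = 5 - (175 - 7/(-9)) = 5 - (175 - 1/9*(-7)) = 5 - (175 + 7/9) = 5 - 1*1582/9 = 5 - 1582/9 = -1537/9 ≈ -170.78)
F(B) = -8 + 2*B*(-96 + B) (F(B) = -8 + (B + B)*(B - 96) = -8 + (2*B)*(-96 + B) = -8 + 2*B*(-96 + B))
1/(F(j) - 8193) = 1/((-8 - 192*(-1537/9) + 2*(-1537/9)**2) - 8193) = 1/((-8 + 98368/3 + 2*(2362369/81)) - 8193) = 1/((-8 + 98368/3 + 4724738/81) - 8193) = 1/(7380026/81 - 8193) = 1/(6716393/81) = 81/6716393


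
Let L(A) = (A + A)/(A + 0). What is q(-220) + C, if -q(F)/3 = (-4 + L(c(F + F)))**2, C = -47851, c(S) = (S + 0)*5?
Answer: -47863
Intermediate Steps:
c(S) = 5*S (c(S) = S*5 = 5*S)
L(A) = 2 (L(A) = (2*A)/A = 2)
q(F) = -12 (q(F) = -3*(-4 + 2)**2 = -3*(-2)**2 = -3*4 = -12)
q(-220) + C = -12 - 47851 = -47863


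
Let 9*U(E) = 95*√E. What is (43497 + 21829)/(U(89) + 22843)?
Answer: 60435793629/21132605672 - 27926865*√89/21132605672 ≈ 2.8474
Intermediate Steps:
U(E) = 95*√E/9 (U(E) = (95*√E)/9 = 95*√E/9)
(43497 + 21829)/(U(89) + 22843) = (43497 + 21829)/(95*√89/9 + 22843) = 65326/(22843 + 95*√89/9)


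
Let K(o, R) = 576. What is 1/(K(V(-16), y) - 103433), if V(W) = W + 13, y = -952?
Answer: -1/102857 ≈ -9.7222e-6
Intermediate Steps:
V(W) = 13 + W
1/(K(V(-16), y) - 103433) = 1/(576 - 103433) = 1/(-102857) = -1/102857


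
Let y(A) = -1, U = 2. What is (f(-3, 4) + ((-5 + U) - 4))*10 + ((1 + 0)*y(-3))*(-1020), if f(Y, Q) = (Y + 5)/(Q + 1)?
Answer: 954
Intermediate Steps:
f(Y, Q) = (5 + Y)/(1 + Q)
(f(-3, 4) + ((-5 + U) - 4))*10 + ((1 + 0)*y(-3))*(-1020) = ((5 - 3)/(1 + 4) + ((-5 + 2) - 4))*10 + ((1 + 0)*(-1))*(-1020) = (2/5 + (-3 - 4))*10 + (1*(-1))*(-1020) = ((⅕)*2 - 7)*10 - 1*(-1020) = (⅖ - 7)*10 + 1020 = -33/5*10 + 1020 = -66 + 1020 = 954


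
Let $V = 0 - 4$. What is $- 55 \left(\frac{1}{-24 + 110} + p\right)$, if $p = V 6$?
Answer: $\frac{113465}{86} \approx 1319.4$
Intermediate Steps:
$V = -4$
$p = -24$ ($p = \left(-4\right) 6 = -24$)
$- 55 \left(\frac{1}{-24 + 110} + p\right) = - 55 \left(\frac{1}{-24 + 110} - 24\right) = - 55 \left(\frac{1}{86} - 24\right) = \left(-55\right) \left(- \frac{2063}{86}\right) = \frac{113465}{86}$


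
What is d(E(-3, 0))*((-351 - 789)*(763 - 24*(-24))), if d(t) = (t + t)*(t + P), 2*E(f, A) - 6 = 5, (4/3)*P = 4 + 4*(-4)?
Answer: 58768710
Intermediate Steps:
P = -9 (P = 3*(4 + 4*(-4))/4 = 3*(4 - 16)/4 = (¾)*(-12) = -9)
E(f, A) = 11/2 (E(f, A) = 3 + (½)*5 = 3 + 5/2 = 11/2)
d(t) = 2*t*(-9 + t) (d(t) = (t + t)*(t - 9) = (2*t)*(-9 + t) = 2*t*(-9 + t))
d(E(-3, 0))*((-351 - 789)*(763 - 24*(-24))) = (2*(11/2)*(-9 + 11/2))*((-351 - 789)*(763 - 24*(-24))) = (2*(11/2)*(-7/2))*(-1140*(763 + 576)) = -(-43890)*1339 = -77/2*(-1526460) = 58768710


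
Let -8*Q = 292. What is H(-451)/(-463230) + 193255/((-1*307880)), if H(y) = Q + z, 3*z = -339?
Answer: -8947548559/14261925240 ≈ -0.62737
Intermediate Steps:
Q = -73/2 (Q = -⅛*292 = -73/2 ≈ -36.500)
z = -113 (z = (⅓)*(-339) = -113)
H(y) = -299/2 (H(y) = -73/2 - 113 = -299/2)
H(-451)/(-463230) + 193255/((-1*307880)) = -299/2/(-463230) + 193255/((-1*307880)) = -299/2*(-1/463230) + 193255/(-307880) = 299/926460 + 193255*(-1/307880) = 299/926460 - 38651/61576 = -8947548559/14261925240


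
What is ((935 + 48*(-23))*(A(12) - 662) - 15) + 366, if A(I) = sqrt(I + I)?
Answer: 112229 - 338*sqrt(6) ≈ 1.1140e+5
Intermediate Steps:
A(I) = sqrt(2)*sqrt(I) (A(I) = sqrt(2*I) = sqrt(2)*sqrt(I))
((935 + 48*(-23))*(A(12) - 662) - 15) + 366 = ((935 + 48*(-23))*(sqrt(2)*sqrt(12) - 662) - 15) + 366 = ((935 - 1104)*(sqrt(2)*(2*sqrt(3)) - 662) - 15) + 366 = (-169*(2*sqrt(6) - 662) - 15) + 366 = (-169*(-662 + 2*sqrt(6)) - 15) + 366 = ((111878 - 338*sqrt(6)) - 15) + 366 = (111863 - 338*sqrt(6)) + 366 = 112229 - 338*sqrt(6)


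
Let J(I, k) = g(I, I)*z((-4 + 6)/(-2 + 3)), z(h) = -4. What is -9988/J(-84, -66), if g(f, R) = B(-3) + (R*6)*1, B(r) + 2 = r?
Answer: -2497/509 ≈ -4.9057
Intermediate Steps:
B(r) = -2 + r
g(f, R) = -5 + 6*R (g(f, R) = (-2 - 3) + (R*6)*1 = -5 + (6*R)*1 = -5 + 6*R)
J(I, k) = 20 - 24*I (J(I, k) = (-5 + 6*I)*(-4) = 20 - 24*I)
-9988/J(-84, -66) = -9988/(20 - 24*(-84)) = -9988/(20 + 2016) = -9988/2036 = -9988*1/2036 = -2497/509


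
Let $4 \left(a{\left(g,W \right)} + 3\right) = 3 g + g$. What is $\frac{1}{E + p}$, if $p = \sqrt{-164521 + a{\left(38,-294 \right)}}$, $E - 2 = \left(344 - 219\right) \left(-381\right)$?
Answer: $- \frac{47623}{2268114615} - \frac{i \sqrt{164486}}{2268114615} \approx -2.0997 \cdot 10^{-5} - 1.7881 \cdot 10^{-7} i$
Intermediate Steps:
$E = -47623$ ($E = 2 + \left(344 - 219\right) \left(-381\right) = 2 + 125 \left(-381\right) = 2 - 47625 = -47623$)
$a{\left(g,W \right)} = -3 + g$ ($a{\left(g,W \right)} = -3 + \frac{3 g + g}{4} = -3 + \frac{4 g}{4} = -3 + g$)
$p = i \sqrt{164486}$ ($p = \sqrt{-164521 + \left(-3 + 38\right)} = \sqrt{-164521 + 35} = \sqrt{-164486} = i \sqrt{164486} \approx 405.57 i$)
$\frac{1}{E + p} = \frac{1}{-47623 + i \sqrt{164486}}$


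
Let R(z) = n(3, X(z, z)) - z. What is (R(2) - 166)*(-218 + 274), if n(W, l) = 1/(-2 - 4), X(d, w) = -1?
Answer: -28252/3 ≈ -9417.3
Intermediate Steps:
n(W, l) = -⅙ (n(W, l) = 1/(-6) = -⅙)
R(z) = -⅙ - z
(R(2) - 166)*(-218 + 274) = ((-⅙ - 1*2) - 166)*(-218 + 274) = ((-⅙ - 2) - 166)*56 = (-13/6 - 166)*56 = -1009/6*56 = -28252/3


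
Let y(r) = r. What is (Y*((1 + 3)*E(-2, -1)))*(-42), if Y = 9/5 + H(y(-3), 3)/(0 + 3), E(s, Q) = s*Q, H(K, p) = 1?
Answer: -3584/5 ≈ -716.80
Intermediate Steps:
E(s, Q) = Q*s
Y = 32/15 (Y = 9/5 + 1/(0 + 3) = 9*(⅕) + 1/3 = 9/5 + 1*(⅓) = 9/5 + ⅓ = 32/15 ≈ 2.1333)
(Y*((1 + 3)*E(-2, -1)))*(-42) = (32*((1 + 3)*(-1*(-2)))/15)*(-42) = (32*(4*2)/15)*(-42) = ((32/15)*8)*(-42) = (256/15)*(-42) = -3584/5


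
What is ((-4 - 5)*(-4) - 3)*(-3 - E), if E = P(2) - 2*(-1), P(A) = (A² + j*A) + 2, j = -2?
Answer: -231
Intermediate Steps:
P(A) = 2 + A² - 2*A (P(A) = (A² - 2*A) + 2 = 2 + A² - 2*A)
E = 4 (E = (2 + 2² - 2*2) - 2*(-1) = (2 + 4 - 4) + 2 = 2 + 2 = 4)
((-4 - 5)*(-4) - 3)*(-3 - E) = ((-4 - 5)*(-4) - 3)*(-3 - 1*4) = (-9*(-4) - 3)*(-3 - 4) = (36 - 3)*(-7) = 33*(-7) = -231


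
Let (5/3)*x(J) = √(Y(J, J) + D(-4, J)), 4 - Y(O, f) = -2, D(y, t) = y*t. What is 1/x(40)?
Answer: -5*I*√154/462 ≈ -0.1343*I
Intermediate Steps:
D(y, t) = t*y
Y(O, f) = 6 (Y(O, f) = 4 - 1*(-2) = 4 + 2 = 6)
x(J) = 3*√(6 - 4*J)/5 (x(J) = 3*√(6 + J*(-4))/5 = 3*√(6 - 4*J)/5)
1/x(40) = 1/(3*√(6 - 4*40)/5) = 1/(3*√(6 - 160)/5) = 1/(3*√(-154)/5) = 1/(3*(I*√154)/5) = 1/(3*I*√154/5) = -5*I*√154/462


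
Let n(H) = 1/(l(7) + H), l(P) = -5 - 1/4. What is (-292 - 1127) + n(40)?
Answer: -197237/139 ≈ -1419.0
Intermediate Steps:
l(P) = -21/4 (l(P) = -5 - 1/4 = -21/4)
n(H) = 1/(-21/4 + H)
(-292 - 1127) + n(40) = (-292 - 1127) + 4/(-21 + 4*40) = -1419 + 4/(-21 + 160) = -1419 + 4/139 = -197237/139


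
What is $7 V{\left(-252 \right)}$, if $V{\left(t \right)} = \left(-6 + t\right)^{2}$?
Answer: $465948$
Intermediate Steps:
$7 V{\left(-252 \right)} = 7 \left(-6 - 252\right)^{2} = 7 \left(-258\right)^{2} = 7 \cdot 66564 = 465948$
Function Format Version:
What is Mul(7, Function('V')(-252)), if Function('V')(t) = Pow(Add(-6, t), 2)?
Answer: 465948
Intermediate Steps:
Mul(7, Function('V')(-252)) = Mul(7, Pow(Add(-6, -252), 2)) = Mul(7, Pow(-258, 2)) = Mul(7, 66564) = 465948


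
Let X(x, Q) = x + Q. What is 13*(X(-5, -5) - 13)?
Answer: -299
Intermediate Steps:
X(x, Q) = Q + x
13*(X(-5, -5) - 13) = 13*((-5 - 5) - 13) = 13*(-10 - 13) = 13*(-23) = -299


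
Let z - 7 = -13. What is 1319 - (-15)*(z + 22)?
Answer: 1559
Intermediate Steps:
z = -6 (z = 7 - 13 = -6)
1319 - (-15)*(z + 22) = 1319 - (-15)*(-6 + 22) = 1319 - (-15)*16 = 1319 - 1*(-240) = 1319 + 240 = 1559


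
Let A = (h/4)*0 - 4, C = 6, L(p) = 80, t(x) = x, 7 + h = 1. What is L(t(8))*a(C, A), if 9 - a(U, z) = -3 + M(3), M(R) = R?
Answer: 720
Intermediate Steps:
h = -6 (h = -7 + 1 = -6)
A = -4 (A = -6/4*0 - 4 = -6*¼*0 - 4 = -3/2*0 - 4 = 0 - 4 = -4)
a(U, z) = 9 (a(U, z) = 9 - (-3 + 3) = 9 - 1*0 = 9 + 0 = 9)
L(t(8))*a(C, A) = 80*9 = 720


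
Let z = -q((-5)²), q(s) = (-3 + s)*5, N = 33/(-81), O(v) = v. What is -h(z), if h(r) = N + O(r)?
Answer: 2981/27 ≈ 110.41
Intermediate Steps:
N = -11/27 (N = 33*(-1/81) = -11/27 ≈ -0.40741)
q(s) = -15 + 5*s
z = -110 (z = -(-15 + 5*(-5)²) = -(-15 + 5*25) = -(-15 + 125) = -1*110 = -110)
h(r) = -11/27 + r
-h(z) = -(-11/27 - 110) = -1*(-2981/27) = 2981/27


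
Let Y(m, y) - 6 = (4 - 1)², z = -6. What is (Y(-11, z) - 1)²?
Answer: 196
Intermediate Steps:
Y(m, y) = 15 (Y(m, y) = 6 + (4 - 1)² = 6 + 3² = 6 + 9 = 15)
(Y(-11, z) - 1)² = (15 - 1)² = 14² = 196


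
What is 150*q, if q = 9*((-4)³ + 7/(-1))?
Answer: -95850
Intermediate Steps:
q = -639 (q = 9*(-64 + 7*(-1)) = 9*(-64 - 7) = 9*(-71) = -639)
150*q = 150*(-639) = -95850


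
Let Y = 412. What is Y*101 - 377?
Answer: 41235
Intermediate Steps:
Y*101 - 377 = 412*101 - 377 = 41612 - 377 = 41235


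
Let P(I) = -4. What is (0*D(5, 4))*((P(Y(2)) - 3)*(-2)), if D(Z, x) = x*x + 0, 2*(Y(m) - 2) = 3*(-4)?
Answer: 0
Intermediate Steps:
Y(m) = -4 (Y(m) = 2 + (3*(-4))/2 = 2 + (½)*(-12) = 2 - 6 = -4)
D(Z, x) = x² (D(Z, x) = x² + 0 = x²)
(0*D(5, 4))*((P(Y(2)) - 3)*(-2)) = (0*4²)*((-4 - 3)*(-2)) = (0*16)*(-7*(-2)) = 0*14 = 0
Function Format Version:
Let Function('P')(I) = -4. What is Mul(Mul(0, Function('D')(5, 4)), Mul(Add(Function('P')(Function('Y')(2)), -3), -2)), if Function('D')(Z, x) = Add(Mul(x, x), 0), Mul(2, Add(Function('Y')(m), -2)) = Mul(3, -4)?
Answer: 0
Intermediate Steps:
Function('Y')(m) = -4 (Function('Y')(m) = Add(2, Mul(Rational(1, 2), Mul(3, -4))) = Add(2, Mul(Rational(1, 2), -12)) = Add(2, -6) = -4)
Function('D')(Z, x) = Pow(x, 2) (Function('D')(Z, x) = Add(Pow(x, 2), 0) = Pow(x, 2))
Mul(Mul(0, Function('D')(5, 4)), Mul(Add(Function('P')(Function('Y')(2)), -3), -2)) = Mul(Mul(0, Pow(4, 2)), Mul(Add(-4, -3), -2)) = Mul(Mul(0, 16), Mul(-7, -2)) = Mul(0, 14) = 0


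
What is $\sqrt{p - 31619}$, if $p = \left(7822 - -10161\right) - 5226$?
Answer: $i \sqrt{18862} \approx 137.34 i$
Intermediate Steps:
$p = 12757$ ($p = \left(7822 + 10161\right) - 5226 = 17983 - 5226 = 12757$)
$\sqrt{p - 31619} = \sqrt{12757 - 31619} = \sqrt{-18862} = i \sqrt{18862}$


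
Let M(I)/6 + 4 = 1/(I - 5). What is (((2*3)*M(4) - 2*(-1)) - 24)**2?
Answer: 40804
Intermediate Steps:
M(I) = -24 + 6/(-5 + I) (M(I) = -24 + 6/(I - 5) = -24 + 6/(-5 + I))
(((2*3)*M(4) - 2*(-1)) - 24)**2 = (((2*3)*(6*(21 - 4*4)/(-5 + 4)) - 2*(-1)) - 24)**2 = ((6*(6*(21 - 16)/(-1)) + 2) - 24)**2 = ((6*(6*(-1)*5) + 2) - 24)**2 = ((6*(-30) + 2) - 24)**2 = ((-180 + 2) - 24)**2 = (-178 - 24)**2 = (-202)**2 = 40804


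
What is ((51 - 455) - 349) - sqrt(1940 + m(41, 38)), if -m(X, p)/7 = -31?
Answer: -753 - sqrt(2157) ≈ -799.44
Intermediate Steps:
m(X, p) = 217 (m(X, p) = -7*(-31) = 217)
((51 - 455) - 349) - sqrt(1940 + m(41, 38)) = ((51 - 455) - 349) - sqrt(1940 + 217) = (-404 - 349) - sqrt(2157) = -753 - sqrt(2157)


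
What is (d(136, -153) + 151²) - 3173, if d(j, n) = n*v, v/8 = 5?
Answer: 13508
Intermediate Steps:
v = 40 (v = 8*5 = 40)
d(j, n) = 40*n (d(j, n) = n*40 = 40*n)
(d(136, -153) + 151²) - 3173 = (40*(-153) + 151²) - 3173 = (-6120 + 22801) - 3173 = 16681 - 3173 = 13508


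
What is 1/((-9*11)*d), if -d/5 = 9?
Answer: 1/4455 ≈ 0.00022447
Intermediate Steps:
d = -45 (d = -5*9 = -45)
1/((-9*11)*d) = 1/(-9*11*(-45)) = 1/(-99*(-45)) = 1/4455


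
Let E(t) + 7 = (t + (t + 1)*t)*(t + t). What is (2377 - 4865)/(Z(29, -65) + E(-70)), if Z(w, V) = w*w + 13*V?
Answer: 2488/666411 ≈ 0.0037334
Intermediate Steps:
Z(w, V) = w**2 + 13*V
E(t) = -7 + 2*t*(t + t*(1 + t)) (E(t) = -7 + (t + (t + 1)*t)*(t + t) = -7 + (t + (1 + t)*t)*(2*t) = -7 + (t + t*(1 + t))*(2*t) = -7 + 2*t*(t + t*(1 + t)))
(2377 - 4865)/(Z(29, -65) + E(-70)) = (2377 - 4865)/((29**2 + 13*(-65)) + (-7 + 2*(-70)**3 + 4*(-70)**2)) = -2488/((841 - 845) + (-7 + 2*(-343000) + 4*4900)) = -2488/(-4 + (-7 - 686000 + 19600)) = -2488/(-4 - 666407) = -2488/(-666411) = -2488*(-1/666411) = 2488/666411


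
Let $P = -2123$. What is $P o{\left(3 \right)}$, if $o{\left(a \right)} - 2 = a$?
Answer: $-10615$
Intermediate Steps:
$o{\left(a \right)} = 2 + a$
$P o{\left(3 \right)} = - 2123 \left(2 + 3\right) = \left(-2123\right) 5 = -10615$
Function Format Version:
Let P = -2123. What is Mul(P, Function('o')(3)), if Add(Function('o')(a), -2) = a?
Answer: -10615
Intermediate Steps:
Function('o')(a) = Add(2, a)
Mul(P, Function('o')(3)) = Mul(-2123, Add(2, 3)) = Mul(-2123, 5) = -10615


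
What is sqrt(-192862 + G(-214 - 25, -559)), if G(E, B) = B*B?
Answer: 3*sqrt(13291) ≈ 345.86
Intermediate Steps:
G(E, B) = B**2
sqrt(-192862 + G(-214 - 25, -559)) = sqrt(-192862 + (-559)**2) = sqrt(-192862 + 312481) = sqrt(119619) = 3*sqrt(13291)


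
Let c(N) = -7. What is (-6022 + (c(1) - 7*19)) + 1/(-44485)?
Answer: -274116571/44485 ≈ -6162.0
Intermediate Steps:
(-6022 + (c(1) - 7*19)) + 1/(-44485) = (-6022 + (-7 - 7*19)) + 1/(-44485) = (-6022 + (-7 - 133)) - 1/44485 = (-6022 - 140) - 1/44485 = -6162 - 1/44485 = -274116571/44485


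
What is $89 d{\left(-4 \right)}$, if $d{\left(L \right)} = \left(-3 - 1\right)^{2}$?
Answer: $1424$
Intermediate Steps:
$d{\left(L \right)} = 16$ ($d{\left(L \right)} = \left(-4\right)^{2} = 16$)
$89 d{\left(-4 \right)} = 89 \cdot 16 = 1424$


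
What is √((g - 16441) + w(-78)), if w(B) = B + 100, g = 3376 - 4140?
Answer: I*√17183 ≈ 131.08*I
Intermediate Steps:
g = -764
w(B) = 100 + B
√((g - 16441) + w(-78)) = √((-764 - 16441) + (100 - 78)) = √(-17205 + 22) = √(-17183) = I*√17183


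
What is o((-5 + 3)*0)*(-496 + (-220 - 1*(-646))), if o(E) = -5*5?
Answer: 1750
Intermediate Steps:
o(E) = -25
o((-5 + 3)*0)*(-496 + (-220 - 1*(-646))) = -25*(-496 + (-220 - 1*(-646))) = -25*(-496 + (-220 + 646)) = -25*(-496 + 426) = -25*(-70) = 1750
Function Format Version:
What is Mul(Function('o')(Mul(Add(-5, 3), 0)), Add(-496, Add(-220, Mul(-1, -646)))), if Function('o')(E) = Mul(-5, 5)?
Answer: 1750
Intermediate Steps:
Function('o')(E) = -25
Mul(Function('o')(Mul(Add(-5, 3), 0)), Add(-496, Add(-220, Mul(-1, -646)))) = Mul(-25, Add(-496, Add(-220, Mul(-1, -646)))) = Mul(-25, Add(-496, Add(-220, 646))) = Mul(-25, Add(-496, 426)) = Mul(-25, -70) = 1750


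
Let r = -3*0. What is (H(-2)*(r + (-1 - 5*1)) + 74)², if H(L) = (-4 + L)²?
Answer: 20164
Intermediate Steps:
r = 0
(H(-2)*(r + (-1 - 5*1)) + 74)² = ((-4 - 2)²*(0 + (-1 - 5*1)) + 74)² = ((-6)²*(0 + (-1 - 5)) + 74)² = (36*(0 - 6) + 74)² = (36*(-6) + 74)² = (-216 + 74)² = (-142)² = 20164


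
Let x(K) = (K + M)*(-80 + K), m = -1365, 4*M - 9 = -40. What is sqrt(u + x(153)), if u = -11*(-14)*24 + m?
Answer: sqrt(51737)/2 ≈ 113.73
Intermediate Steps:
M = -31/4 (M = 9/4 + (1/4)*(-40) = 9/4 - 10 = -31/4 ≈ -7.7500)
u = 2331 (u = -11*(-14)*24 - 1365 = 154*24 - 1365 = 3696 - 1365 = 2331)
x(K) = (-80 + K)*(-31/4 + K) (x(K) = (K - 31/4)*(-80 + K) = (-31/4 + K)*(-80 + K) = (-80 + K)*(-31/4 + K))
sqrt(u + x(153)) = sqrt(2331 + (620 + 153**2 - 351/4*153)) = sqrt(2331 + (620 + 23409 - 53703/4)) = sqrt(2331 + 42413/4) = sqrt(51737/4) = sqrt(51737)/2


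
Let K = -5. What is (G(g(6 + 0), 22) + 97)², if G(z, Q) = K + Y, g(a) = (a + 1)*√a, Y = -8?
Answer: 7056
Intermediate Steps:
g(a) = √a*(1 + a) (g(a) = (1 + a)*√a = √a*(1 + a))
G(z, Q) = -13 (G(z, Q) = -5 - 8 = -13)
(G(g(6 + 0), 22) + 97)² = (-13 + 97)² = 84² = 7056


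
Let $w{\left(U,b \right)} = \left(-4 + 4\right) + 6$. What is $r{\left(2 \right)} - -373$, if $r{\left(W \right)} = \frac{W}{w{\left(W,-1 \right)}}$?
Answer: $\frac{1120}{3} \approx 373.33$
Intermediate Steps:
$w{\left(U,b \right)} = 6$ ($w{\left(U,b \right)} = 0 + 6 = 6$)
$r{\left(W \right)} = \frac{W}{6}$
$r{\left(2 \right)} - -373 = \frac{1}{6} \cdot 2 - -373 = \frac{1}{3} + 373 = \frac{1120}{3}$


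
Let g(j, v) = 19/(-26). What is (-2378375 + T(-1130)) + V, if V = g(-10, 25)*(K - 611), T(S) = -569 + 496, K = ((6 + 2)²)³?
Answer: -66808775/26 ≈ -2.5696e+6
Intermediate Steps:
g(j, v) = -19/26 (g(j, v) = 19*(-1/26) = -19/26)
K = 262144 (K = (8²)³ = 64³ = 262144)
T(S) = -73
V = -4969127/26 (V = -19*(262144 - 611)/26 = -19/26*261533 = -4969127/26 ≈ -1.9112e+5)
(-2378375 + T(-1130)) + V = (-2378375 - 73) - 4969127/26 = -2378448 - 4969127/26 = -66808775/26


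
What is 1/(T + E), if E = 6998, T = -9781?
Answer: -1/2783 ≈ -0.00035932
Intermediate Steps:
1/(T + E) = 1/(-9781 + 6998) = 1/(-2783) = -1/2783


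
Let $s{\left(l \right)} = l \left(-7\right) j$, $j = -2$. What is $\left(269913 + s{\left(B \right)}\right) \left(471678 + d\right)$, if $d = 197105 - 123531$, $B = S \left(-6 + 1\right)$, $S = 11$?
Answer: $146750759036$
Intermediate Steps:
$B = -55$ ($B = 11 \left(-6 + 1\right) = 11 \left(-5\right) = -55$)
$d = 73574$ ($d = 197105 - 123531 = 73574$)
$s{\left(l \right)} = 14 l$ ($s{\left(l \right)} = l \left(-7\right) \left(-2\right) = - 7 l \left(-2\right) = 14 l$)
$\left(269913 + s{\left(B \right)}\right) \left(471678 + d\right) = \left(269913 + 14 \left(-55\right)\right) \left(471678 + 73574\right) = \left(269913 - 770\right) 545252 = 269143 \cdot 545252 = 146750759036$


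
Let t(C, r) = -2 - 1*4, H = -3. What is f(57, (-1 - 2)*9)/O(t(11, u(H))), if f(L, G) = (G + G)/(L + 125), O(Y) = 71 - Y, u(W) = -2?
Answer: -27/7007 ≈ -0.0038533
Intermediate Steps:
t(C, r) = -6 (t(C, r) = -2 - 4 = -6)
f(L, G) = 2*G/(125 + L) (f(L, G) = (2*G)/(125 + L) = 2*G/(125 + L))
f(57, (-1 - 2)*9)/O(t(11, u(H))) = (2*((-1 - 2)*9)/(125 + 57))/(71 - 1*(-6)) = (2*(-3*9)/182)/(71 + 6) = (2*(-27)*(1/182))/77 = -27/91*1/77 = -27/7007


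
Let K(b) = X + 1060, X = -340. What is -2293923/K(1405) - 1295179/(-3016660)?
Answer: -23063510761/7239984 ≈ -3185.6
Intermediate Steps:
K(b) = 720 (K(b) = -340 + 1060 = 720)
-2293923/K(1405) - 1295179/(-3016660) = -2293923/720 - 1295179/(-3016660) = -2293923*1/720 - 1295179*(-1/3016660) = -764641/240 + 1295179/3016660 = -23063510761/7239984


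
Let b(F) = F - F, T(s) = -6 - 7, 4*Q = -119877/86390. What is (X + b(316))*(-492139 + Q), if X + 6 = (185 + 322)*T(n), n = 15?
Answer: 1121910048914049/345560 ≈ 3.2466e+9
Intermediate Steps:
Q = -119877/345560 (Q = (-119877/86390)/4 = (-119877*1/86390)/4 = (¼)*(-119877/86390) = -119877/345560 ≈ -0.34691)
T(s) = -13
b(F) = 0
X = -6597 (X = -6 + (185 + 322)*(-13) = -6 + 507*(-13) = -6 - 6591 = -6597)
(X + b(316))*(-492139 + Q) = (-6597 + 0)*(-492139 - 119877/345560) = -6597*(-170063672717/345560) = 1121910048914049/345560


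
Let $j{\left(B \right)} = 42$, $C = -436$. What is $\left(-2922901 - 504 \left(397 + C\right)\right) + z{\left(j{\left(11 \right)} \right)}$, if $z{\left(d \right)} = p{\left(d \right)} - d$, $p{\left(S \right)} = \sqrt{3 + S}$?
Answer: $-2903287 + 3 \sqrt{5} \approx -2.9033 \cdot 10^{6}$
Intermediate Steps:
$z{\left(d \right)} = \sqrt{3 + d} - d$
$\left(-2922901 - 504 \left(397 + C\right)\right) + z{\left(j{\left(11 \right)} \right)} = \left(-2922901 - 504 \left(397 - 436\right)\right) + \left(\sqrt{3 + 42} - 42\right) = \left(-2922901 - -19656\right) - \left(42 - \sqrt{45}\right) = \left(-2922901 + 19656\right) - \left(42 - 3 \sqrt{5}\right) = -2903245 - \left(42 - 3 \sqrt{5}\right) = -2903287 + 3 \sqrt{5}$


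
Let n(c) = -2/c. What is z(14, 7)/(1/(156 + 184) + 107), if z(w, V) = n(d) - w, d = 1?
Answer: -5440/36381 ≈ -0.14953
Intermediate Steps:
z(w, V) = -2 - w (z(w, V) = -2/1 - w = -2*1 - w = -2 - w)
z(14, 7)/(1/(156 + 184) + 107) = (-2 - 1*14)/(1/(156 + 184) + 107) = (-2 - 14)/(1/340 + 107) = -16/(1/340 + 107) = -16/36381/340 = -16*340/36381 = -5440/36381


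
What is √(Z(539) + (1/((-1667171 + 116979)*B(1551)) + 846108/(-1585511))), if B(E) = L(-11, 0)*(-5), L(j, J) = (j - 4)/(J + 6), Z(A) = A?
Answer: √5082625322600247093598494946/3072308085140 ≈ 23.205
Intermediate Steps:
L(j, J) = (-4 + j)/(6 + J)
B(E) = 25/2 (B(E) = ((-4 - 11)/(6 + 0))*(-5) = (-15/6)*(-5) = ((⅙)*(-15))*(-5) = -5/2*(-5) = 25/2)
√(Z(539) + (1/((-1667171 + 116979)*B(1551)) + 846108/(-1585511))) = √(539 + (1/((-1667171 + 116979)*(25/2)) + 846108/(-1585511))) = √(539 + ((2/25)/(-1550192) + 846108*(-1/1585511))) = √(539 + (-1/1550192*2/25 - 846108/1585511)) = √(539 + (-1/19377400 - 846108/1585511)) = √(539 - 16395374744711/30723080851400) = √(16543345204159889/30723080851400) = √5082625322600247093598494946/3072308085140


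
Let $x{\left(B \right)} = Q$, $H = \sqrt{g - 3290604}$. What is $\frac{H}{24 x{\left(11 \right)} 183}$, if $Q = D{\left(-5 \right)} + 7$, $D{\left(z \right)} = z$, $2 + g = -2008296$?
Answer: $\frac{i \sqrt{5298902}}{8784} \approx 0.26206 i$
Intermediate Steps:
$g = -2008298$ ($g = -2 - 2008296 = -2008298$)
$Q = 2$ ($Q = -5 + 7 = 2$)
$H = i \sqrt{5298902}$ ($H = \sqrt{-2008298 - 3290604} = \sqrt{-5298902} = i \sqrt{5298902} \approx 2301.9 i$)
$x{\left(B \right)} = 2$
$\frac{H}{24 x{\left(11 \right)} 183} = \frac{i \sqrt{5298902}}{24 \cdot 2 \cdot 183} = \frac{i \sqrt{5298902}}{48 \cdot 183} = \frac{i \sqrt{5298902}}{8784}$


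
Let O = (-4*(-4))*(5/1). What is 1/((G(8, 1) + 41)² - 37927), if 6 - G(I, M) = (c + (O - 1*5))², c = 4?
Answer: 1/38327709 ≈ 2.6091e-8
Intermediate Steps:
O = 80 (O = 16*(5*1) = 16*5 = 80)
G(I, M) = -6235 (G(I, M) = 6 - (4 + (80 - 1*5))² = 6 - (4 + (80 - 5))² = 6 - (4 + 75)² = 6 - 1*79² = 6 - 1*6241 = 6 - 6241 = -6235)
1/((G(8, 1) + 41)² - 37927) = 1/((-6235 + 41)² - 37927) = 1/((-6194)² - 37927) = 1/(38365636 - 37927) = 1/38327709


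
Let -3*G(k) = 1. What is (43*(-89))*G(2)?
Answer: 3827/3 ≈ 1275.7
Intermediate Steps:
G(k) = -⅓ (G(k) = -⅓*1 = -⅓)
(43*(-89))*G(2) = (43*(-89))*(-⅓) = -3827*(-⅓) = 3827/3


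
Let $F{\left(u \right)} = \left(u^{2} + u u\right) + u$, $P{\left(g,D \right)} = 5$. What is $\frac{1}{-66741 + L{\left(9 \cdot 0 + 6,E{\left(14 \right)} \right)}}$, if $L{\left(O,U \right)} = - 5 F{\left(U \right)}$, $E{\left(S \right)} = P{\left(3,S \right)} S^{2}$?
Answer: $- \frac{1}{9675641} \approx -1.0335 \cdot 10^{-7}$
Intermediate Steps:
$F{\left(u \right)} = u + 2 u^{2}$ ($F{\left(u \right)} = \left(u^{2} + u^{2}\right) + u = 2 u^{2} + u = u + 2 u^{2}$)
$E{\left(S \right)} = 5 S^{2}$
$L{\left(O,U \right)} = - 5 U \left(1 + 2 U\right)$
$\frac{1}{-66741 + L{\left(9 \cdot 0 + 6,E{\left(14 \right)} \right)}} = \frac{1}{-66741 - 5 \cdot 5 \cdot 14^{2} \left(1 + 2 \cdot 5 \cdot 14^{2}\right)} = \frac{1}{-66741 - 5 \cdot 5 \cdot 196 \left(1 + 2 \cdot 5 \cdot 196\right)} = \frac{1}{-66741 - 4900 \left(1 + 2 \cdot 980\right)} = \frac{1}{-66741 - 4900 \left(1 + 1960\right)} = \frac{1}{-66741 - 4900 \cdot 1961} = \frac{1}{-66741 - 9608900} = \frac{1}{-9675641} = - \frac{1}{9675641}$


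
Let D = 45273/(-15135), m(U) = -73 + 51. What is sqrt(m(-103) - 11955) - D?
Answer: 15091/5045 + I*sqrt(11977) ≈ 2.9913 + 109.44*I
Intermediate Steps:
m(U) = -22
D = -15091/5045 (D = 45273*(-1/15135) = -15091/5045 ≈ -2.9913)
sqrt(m(-103) - 11955) - D = sqrt(-22 - 11955) - 1*(-15091/5045) = sqrt(-11977) + 15091/5045 = I*sqrt(11977) + 15091/5045 = 15091/5045 + I*sqrt(11977)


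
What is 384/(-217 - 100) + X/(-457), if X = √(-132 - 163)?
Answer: -384/317 - I*√295/457 ≈ -1.2114 - 0.037583*I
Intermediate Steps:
X = I*√295 (X = √(-295) = I*√295 ≈ 17.176*I)
384/(-217 - 100) + X/(-457) = 384/(-217 - 100) + (I*√295)/(-457) = 384/(-317) + (I*√295)*(-1/457) = 384*(-1/317) - I*√295/457 = -384/317 - I*√295/457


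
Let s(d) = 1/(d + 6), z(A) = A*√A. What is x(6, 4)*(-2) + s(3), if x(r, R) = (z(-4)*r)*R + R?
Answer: -71/9 + 384*I ≈ -7.8889 + 384.0*I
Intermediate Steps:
z(A) = A^(3/2)
s(d) = 1/(6 + d)
x(r, R) = R - 8*I*R*r (x(r, R) = ((-4)^(3/2)*r)*R + R = ((-8*I)*r)*R + R = (-8*I*r)*R + R = -8*I*R*r + R = R - 8*I*R*r)
x(6, 4)*(-2) + s(3) = (4*(1 - 8*I*6))*(-2) + 1/(6 + 3) = (4*(1 - 48*I))*(-2) + 1/9 = (4 - 192*I)*(-2) + ⅑ = (-8 + 384*I) + ⅑ = -71/9 + 384*I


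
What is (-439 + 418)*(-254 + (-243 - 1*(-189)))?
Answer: 6468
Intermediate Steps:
(-439 + 418)*(-254 + (-243 - 1*(-189))) = -21*(-254 + (-243 + 189)) = -21*(-254 - 54) = -21*(-308) = 6468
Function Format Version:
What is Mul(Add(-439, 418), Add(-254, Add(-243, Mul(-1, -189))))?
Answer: 6468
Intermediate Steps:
Mul(Add(-439, 418), Add(-254, Add(-243, Mul(-1, -189)))) = Mul(-21, Add(-254, Add(-243, 189))) = Mul(-21, Add(-254, -54)) = Mul(-21, -308) = 6468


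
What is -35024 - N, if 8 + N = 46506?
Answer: -81522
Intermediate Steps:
N = 46498 (N = -8 + 46506 = 46498)
-35024 - N = -35024 - 1*46498 = -35024 - 46498 = -81522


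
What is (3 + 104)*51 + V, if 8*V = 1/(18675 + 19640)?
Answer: 1672679641/306520 ≈ 5457.0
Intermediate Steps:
V = 1/306520 (V = 1/(8*(18675 + 19640)) = (1/8)/38315 = (1/8)*(1/38315) = 1/306520 ≈ 3.2624e-6)
(3 + 104)*51 + V = (3 + 104)*51 + 1/306520 = 107*51 + 1/306520 = 5457 + 1/306520 = 1672679641/306520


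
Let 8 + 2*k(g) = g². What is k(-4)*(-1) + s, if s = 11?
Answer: 7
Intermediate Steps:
k(g) = -4 + g²/2
k(-4)*(-1) + s = (-4 + (½)*(-4)²)*(-1) + 11 = (-4 + (½)*16)*(-1) + 11 = (-4 + 8)*(-1) + 11 = 4*(-1) + 11 = -4 + 11 = 7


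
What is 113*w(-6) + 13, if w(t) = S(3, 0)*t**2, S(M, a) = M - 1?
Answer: 8149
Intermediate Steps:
S(M, a) = -1 + M
w(t) = 2*t**2 (w(t) = (-1 + 3)*t**2 = 2*t**2)
113*w(-6) + 13 = 113*(2*(-6)**2) + 13 = 113*(2*36) + 13 = 113*72 + 13 = 8136 + 13 = 8149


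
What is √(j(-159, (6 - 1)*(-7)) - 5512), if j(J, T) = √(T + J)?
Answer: √(-5512 + I*√194) ≈ 0.0938 + 74.243*I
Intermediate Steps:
j(J, T) = √(J + T)
√(j(-159, (6 - 1)*(-7)) - 5512) = √(√(-159 + (6 - 1)*(-7)) - 5512) = √(√(-159 + 5*(-7)) - 5512) = √(√(-159 - 35) - 5512) = √(√(-194) - 5512) = √(I*√194 - 5512) = √(-5512 + I*√194)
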